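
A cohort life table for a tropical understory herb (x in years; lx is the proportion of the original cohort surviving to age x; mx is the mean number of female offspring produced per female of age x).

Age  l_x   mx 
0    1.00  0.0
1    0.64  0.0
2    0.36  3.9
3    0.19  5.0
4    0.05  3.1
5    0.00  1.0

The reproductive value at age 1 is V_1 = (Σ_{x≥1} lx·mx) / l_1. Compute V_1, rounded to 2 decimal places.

3.92

lx·mx for x ≥ 1: 0, 1.404, 0.95, 0.155, 0 → sum = 2.509
V_1 = 2.509 / l_1 = 2.509 / 0.64 = 3.920313… → 3.92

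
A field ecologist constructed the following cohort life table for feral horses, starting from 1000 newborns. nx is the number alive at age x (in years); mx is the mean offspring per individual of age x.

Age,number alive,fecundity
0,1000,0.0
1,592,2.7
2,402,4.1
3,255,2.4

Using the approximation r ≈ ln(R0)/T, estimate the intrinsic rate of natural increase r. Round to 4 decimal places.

lx = nx/n0 = nx/1000: 1, 0.592, 0.402, 0.255
R0 = Σ lx·mx = 0 + 1.5984 + 1.6482 + 0.612 = 3.8586
Σ x·lx·mx = 6.7308; T = 6.7308/3.8586 = 1.74436…
r ≈ ln(R0)/T = ln(3.8586)/1.74436… = 0.774096… → 0.7741

0.7741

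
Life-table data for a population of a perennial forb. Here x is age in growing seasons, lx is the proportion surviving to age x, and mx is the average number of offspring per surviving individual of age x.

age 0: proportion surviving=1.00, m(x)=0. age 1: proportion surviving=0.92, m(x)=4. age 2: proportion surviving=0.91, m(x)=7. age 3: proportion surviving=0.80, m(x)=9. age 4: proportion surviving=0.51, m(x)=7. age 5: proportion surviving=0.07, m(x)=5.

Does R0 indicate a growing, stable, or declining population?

growing

R0 = Σ lx·mx = 0 + 3.68 + 6.37 + 7.2 + 3.57 + 0.35 = 21.17
R0 > 1, so the population is growing.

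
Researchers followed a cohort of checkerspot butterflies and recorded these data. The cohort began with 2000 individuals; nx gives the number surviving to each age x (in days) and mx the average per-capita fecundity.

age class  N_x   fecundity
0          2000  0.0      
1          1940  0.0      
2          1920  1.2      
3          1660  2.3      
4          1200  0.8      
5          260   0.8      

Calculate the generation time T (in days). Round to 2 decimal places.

lx = nx/n0 = nx/2000: 1, 0.97, 0.96, 0.83, 0.6, 0.13
lx·mx: 0, 0, 1.152, 1.909, 0.48, 0.104 → R0 = 3.645
x·lx·mx: 0, 0, 2.304, 5.727, 1.92, 0.52 → Σ = 10.471
T = 10.471 / 3.645 = 2.872702… → 2.87

2.87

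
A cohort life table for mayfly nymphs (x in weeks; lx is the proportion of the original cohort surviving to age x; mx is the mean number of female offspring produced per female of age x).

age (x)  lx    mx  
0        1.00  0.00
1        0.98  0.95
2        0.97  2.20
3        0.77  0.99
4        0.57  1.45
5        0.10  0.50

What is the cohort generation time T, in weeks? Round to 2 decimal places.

lx·mx: 0, 0.931, 2.134, 0.7623, 0.8265, 0.05 → R0 = 4.7038
x·lx·mx: 0, 0.931, 4.268, 2.2869, 3.306, 0.25 → Σ = 11.0419
T = 11.0419 / 4.7038 = 2.347442… → 2.35

2.35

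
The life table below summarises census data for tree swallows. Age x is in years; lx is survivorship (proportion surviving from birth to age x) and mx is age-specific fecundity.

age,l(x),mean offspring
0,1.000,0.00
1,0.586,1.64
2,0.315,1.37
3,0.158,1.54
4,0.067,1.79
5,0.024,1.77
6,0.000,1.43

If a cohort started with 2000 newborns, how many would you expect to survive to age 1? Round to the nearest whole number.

Expected survivors = N0 · l_1 = 2000 × 0.586 = 1172 → 1172

1172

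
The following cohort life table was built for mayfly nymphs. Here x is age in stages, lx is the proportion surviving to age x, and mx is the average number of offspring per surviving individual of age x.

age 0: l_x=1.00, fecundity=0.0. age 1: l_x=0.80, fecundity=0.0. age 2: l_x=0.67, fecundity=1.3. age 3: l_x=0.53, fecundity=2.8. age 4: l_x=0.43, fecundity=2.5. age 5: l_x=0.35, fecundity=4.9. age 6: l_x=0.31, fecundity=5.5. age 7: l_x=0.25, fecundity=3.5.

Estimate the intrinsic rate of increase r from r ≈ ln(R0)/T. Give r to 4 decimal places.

R0 = Σ lx·mx = 0 + 0 + 0.871 + 1.484 + 1.075 + 1.715 + 1.705 + 0.875 = 7.725
Σ x·lx·mx = 35.424; T = 35.424/7.725 = 4.58563…
r ≈ ln(R0)/T = ln(7.725)/4.58563… = 0.445841… → 0.4458

0.4458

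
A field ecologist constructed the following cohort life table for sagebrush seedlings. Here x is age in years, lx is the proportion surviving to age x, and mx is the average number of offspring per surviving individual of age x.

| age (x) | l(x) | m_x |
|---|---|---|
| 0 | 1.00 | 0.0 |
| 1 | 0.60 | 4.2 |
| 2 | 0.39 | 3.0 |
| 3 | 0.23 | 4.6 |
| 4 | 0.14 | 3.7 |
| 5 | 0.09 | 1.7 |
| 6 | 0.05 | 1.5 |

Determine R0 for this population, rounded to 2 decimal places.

lx·mx by age: 0, 2.52, 1.17, 1.058, 0.518, 0.153, 0.075
R0 = Σ lx·mx = 5.494 → 5.49

5.49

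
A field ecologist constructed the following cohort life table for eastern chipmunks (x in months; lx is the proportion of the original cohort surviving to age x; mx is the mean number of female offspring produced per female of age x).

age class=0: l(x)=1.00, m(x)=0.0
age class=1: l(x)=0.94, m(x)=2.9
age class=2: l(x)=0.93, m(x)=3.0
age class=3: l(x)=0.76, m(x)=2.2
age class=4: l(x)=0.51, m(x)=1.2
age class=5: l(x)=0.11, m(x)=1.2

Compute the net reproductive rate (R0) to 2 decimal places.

lx·mx by age: 0, 2.726, 2.79, 1.672, 0.612, 0.132
R0 = Σ lx·mx = 7.932 → 7.93

7.93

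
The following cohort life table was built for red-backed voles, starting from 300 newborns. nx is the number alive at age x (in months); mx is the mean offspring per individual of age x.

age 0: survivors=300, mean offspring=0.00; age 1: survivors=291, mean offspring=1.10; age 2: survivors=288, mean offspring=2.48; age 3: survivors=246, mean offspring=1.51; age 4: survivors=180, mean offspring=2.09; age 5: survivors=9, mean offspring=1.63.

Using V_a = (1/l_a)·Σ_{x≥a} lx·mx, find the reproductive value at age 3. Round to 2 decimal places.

lx = nx/n0 = nx/300: 1, 0.97, 0.96, 0.82, 0.6, 0.03
lx·mx for x ≥ 3: 1.2382, 1.254, 0.0489 → sum = 2.5411
V_3 = 2.5411 / l_3 = 2.5411 / 0.82 = 3.098902… → 3.10

3.10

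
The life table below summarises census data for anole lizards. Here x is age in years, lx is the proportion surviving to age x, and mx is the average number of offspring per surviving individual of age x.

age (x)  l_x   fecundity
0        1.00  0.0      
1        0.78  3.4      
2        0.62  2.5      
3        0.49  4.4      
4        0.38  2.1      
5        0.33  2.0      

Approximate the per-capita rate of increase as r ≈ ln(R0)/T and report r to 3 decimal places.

0.859

R0 = Σ lx·mx = 0 + 2.652 + 1.55 + 2.156 + 0.798 + 0.66 = 7.816
Σ x·lx·mx = 18.712; T = 18.712/7.816 = 2.39406…
r ≈ ln(R0)/T = ln(7.816)/2.39406… = 0.85886… → 0.859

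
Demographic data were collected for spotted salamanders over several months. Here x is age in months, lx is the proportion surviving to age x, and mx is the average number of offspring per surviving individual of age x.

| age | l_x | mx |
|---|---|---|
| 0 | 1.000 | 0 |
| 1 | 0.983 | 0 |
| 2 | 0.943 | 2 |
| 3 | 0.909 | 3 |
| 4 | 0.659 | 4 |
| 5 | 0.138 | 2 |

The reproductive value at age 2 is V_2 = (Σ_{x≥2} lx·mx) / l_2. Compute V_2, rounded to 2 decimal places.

7.98

lx·mx for x ≥ 2: 1.886, 2.727, 2.636, 0.276 → sum = 7.525
V_2 = 7.525 / l_2 = 7.525 / 0.943 = 7.979852… → 7.98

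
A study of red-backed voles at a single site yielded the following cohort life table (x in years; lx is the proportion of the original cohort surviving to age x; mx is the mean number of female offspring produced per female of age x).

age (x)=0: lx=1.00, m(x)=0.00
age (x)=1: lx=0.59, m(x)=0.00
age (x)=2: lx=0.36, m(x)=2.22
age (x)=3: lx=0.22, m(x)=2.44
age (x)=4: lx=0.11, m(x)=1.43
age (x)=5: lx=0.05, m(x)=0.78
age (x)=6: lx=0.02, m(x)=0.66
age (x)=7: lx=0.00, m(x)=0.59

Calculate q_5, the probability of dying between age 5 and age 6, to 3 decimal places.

0.600

q_5 = (l_5 − l_6) / l_5 = (0.05 − 0.02) / 0.05
     = 0.03 / 0.05 = 0.6 → 0.600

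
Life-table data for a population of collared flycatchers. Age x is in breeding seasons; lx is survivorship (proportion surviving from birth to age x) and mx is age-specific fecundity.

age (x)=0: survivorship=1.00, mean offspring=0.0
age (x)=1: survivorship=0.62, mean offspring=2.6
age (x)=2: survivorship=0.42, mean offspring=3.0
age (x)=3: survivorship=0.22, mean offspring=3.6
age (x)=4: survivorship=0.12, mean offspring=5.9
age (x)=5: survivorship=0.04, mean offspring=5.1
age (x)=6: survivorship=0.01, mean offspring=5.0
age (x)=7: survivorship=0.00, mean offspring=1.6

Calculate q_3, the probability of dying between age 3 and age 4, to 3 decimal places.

0.455

q_3 = (l_3 − l_4) / l_3 = (0.22 − 0.12) / 0.22
     = 0.1 / 0.22 = 0.454545… → 0.455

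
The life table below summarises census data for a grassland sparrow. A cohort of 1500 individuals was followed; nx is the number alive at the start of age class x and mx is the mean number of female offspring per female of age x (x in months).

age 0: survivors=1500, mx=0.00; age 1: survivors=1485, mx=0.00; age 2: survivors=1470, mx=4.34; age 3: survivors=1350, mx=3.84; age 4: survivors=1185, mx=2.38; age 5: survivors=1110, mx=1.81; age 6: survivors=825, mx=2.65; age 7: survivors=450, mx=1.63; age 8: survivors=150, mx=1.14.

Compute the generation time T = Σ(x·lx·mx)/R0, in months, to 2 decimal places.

lx = nx/n0 = nx/1500: 1, 0.99, 0.98, 0.9, 0.79, 0.74, 0.55, 0.3, 0.1
lx·mx: 0, 0, 4.2532, 3.456, 1.8802, 1.3394, 1.4575, 0.489, 0.114 → R0 = 12.9893
x·lx·mx: 0, 0, 8.5064, 10.368, 7.5208, 6.697, 8.745, 3.423, 0.912 → Σ = 46.1722
T = 46.1722 / 12.9893 = 3.554633… → 3.55

3.55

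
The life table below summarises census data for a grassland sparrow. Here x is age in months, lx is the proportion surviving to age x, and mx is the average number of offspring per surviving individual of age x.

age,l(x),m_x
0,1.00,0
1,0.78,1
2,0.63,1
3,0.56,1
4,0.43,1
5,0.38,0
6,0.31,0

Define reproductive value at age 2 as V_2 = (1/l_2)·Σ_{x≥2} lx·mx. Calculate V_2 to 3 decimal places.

lx·mx for x ≥ 2: 0.63, 0.56, 0.43, 0, 0 → sum = 1.62
V_2 = 1.62 / l_2 = 1.62 / 0.63 = 2.571429… → 2.571

2.571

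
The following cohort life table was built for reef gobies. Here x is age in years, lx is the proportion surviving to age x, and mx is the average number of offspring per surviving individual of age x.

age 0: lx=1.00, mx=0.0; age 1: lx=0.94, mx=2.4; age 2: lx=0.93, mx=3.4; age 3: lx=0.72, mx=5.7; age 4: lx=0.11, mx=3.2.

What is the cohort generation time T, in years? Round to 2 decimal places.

lx·mx: 0, 2.256, 3.162, 4.104, 0.352 → R0 = 9.874
x·lx·mx: 0, 2.256, 6.324, 12.312, 1.408 → Σ = 22.3
T = 22.3 / 9.874 = 2.258457… → 2.26

2.26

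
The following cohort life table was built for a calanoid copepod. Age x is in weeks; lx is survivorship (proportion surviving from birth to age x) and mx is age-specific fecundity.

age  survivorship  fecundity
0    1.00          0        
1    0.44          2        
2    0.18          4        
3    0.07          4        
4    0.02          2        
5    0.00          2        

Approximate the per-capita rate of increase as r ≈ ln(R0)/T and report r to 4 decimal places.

0.3772

R0 = Σ lx·mx = 0 + 0.88 + 0.72 + 0.28 + 0.04 + 0 = 1.92
Σ x·lx·mx = 3.32; T = 3.32/1.92 = 1.72917…
r ≈ ln(R0)/T = ln(1.92)/1.72917… = 0.377248… → 0.3772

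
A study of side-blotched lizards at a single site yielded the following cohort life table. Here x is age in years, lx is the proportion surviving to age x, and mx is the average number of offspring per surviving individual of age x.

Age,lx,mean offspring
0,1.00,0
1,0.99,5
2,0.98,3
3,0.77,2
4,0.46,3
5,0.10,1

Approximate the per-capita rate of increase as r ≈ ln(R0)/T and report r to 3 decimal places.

R0 = Σ lx·mx = 0 + 4.95 + 2.94 + 1.54 + 1.38 + 0.1 = 10.91
Σ x·lx·mx = 21.47; T = 21.47/10.91 = 1.96792…
r ≈ ln(R0)/T = ln(10.91)/1.96792… = 1.21432… → 1.214

1.214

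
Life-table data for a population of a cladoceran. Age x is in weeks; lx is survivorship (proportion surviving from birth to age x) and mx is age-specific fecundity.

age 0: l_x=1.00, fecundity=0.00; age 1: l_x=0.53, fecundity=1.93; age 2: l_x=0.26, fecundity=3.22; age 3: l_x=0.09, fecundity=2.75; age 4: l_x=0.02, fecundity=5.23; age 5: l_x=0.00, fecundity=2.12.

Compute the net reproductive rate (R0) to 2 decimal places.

2.21

lx·mx by age: 0, 1.0229, 0.8372, 0.2475, 0.1046, 0
R0 = Σ lx·mx = 2.2122 → 2.21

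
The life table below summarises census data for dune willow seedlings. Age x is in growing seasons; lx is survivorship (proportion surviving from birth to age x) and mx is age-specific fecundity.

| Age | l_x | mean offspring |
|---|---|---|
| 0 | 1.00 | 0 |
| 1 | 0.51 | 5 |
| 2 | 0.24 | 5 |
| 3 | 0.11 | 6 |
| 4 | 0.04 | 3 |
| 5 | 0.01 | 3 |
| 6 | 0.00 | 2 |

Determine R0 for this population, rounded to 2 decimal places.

lx·mx by age: 0, 2.55, 1.2, 0.66, 0.12, 0.03, 0
R0 = Σ lx·mx = 4.56 → 4.56

4.56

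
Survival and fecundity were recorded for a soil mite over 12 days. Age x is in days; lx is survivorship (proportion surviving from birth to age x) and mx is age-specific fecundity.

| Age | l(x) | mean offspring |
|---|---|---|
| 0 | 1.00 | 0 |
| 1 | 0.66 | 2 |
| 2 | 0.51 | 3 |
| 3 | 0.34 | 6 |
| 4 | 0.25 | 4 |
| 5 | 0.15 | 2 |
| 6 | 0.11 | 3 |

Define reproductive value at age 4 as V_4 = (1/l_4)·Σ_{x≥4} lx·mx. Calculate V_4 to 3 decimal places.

lx·mx for x ≥ 4: 1, 0.3, 0.33 → sum = 1.63
V_4 = 1.63 / l_4 = 1.63 / 0.25 = 6.52 → 6.520

6.520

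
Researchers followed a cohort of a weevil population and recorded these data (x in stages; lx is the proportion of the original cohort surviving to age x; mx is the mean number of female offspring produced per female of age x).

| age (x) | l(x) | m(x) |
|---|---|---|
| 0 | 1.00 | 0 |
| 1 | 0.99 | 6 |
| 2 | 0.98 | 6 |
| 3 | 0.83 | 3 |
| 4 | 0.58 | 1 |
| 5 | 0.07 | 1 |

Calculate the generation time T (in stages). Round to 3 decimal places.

1.861

lx·mx: 0, 5.94, 5.88, 2.49, 0.58, 0.07 → R0 = 14.96
x·lx·mx: 0, 5.94, 11.76, 7.47, 2.32, 0.35 → Σ = 27.84
T = 27.84 / 14.96 = 1.860963… → 1.861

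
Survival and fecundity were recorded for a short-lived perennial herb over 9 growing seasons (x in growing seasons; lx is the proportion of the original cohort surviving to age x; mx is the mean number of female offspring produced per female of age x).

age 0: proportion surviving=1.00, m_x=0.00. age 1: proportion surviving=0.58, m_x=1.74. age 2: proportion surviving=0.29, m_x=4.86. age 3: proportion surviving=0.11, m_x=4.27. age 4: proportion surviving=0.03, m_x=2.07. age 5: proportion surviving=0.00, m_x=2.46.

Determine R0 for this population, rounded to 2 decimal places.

2.95

lx·mx by age: 0, 1.0092, 1.4094, 0.4697, 0.0621, 0
R0 = Σ lx·mx = 2.9504 → 2.95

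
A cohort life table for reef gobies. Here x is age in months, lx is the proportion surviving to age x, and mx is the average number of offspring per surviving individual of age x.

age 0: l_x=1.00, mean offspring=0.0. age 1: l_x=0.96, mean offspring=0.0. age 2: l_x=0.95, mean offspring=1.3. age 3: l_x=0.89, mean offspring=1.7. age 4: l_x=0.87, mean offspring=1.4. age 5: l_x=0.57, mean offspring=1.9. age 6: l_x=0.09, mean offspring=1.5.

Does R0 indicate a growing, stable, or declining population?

growing

R0 = Σ lx·mx = 0 + 0 + 1.235 + 1.513 + 1.218 + 1.083 + 0.135 = 5.184
R0 > 1, so the population is growing.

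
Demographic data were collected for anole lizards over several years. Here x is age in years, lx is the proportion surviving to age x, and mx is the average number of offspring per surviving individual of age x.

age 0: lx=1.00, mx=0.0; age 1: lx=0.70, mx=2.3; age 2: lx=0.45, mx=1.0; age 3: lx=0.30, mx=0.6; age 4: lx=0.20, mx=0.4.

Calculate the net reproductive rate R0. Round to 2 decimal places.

2.32

lx·mx by age: 0, 1.61, 0.45, 0.18, 0.08
R0 = Σ lx·mx = 2.32 → 2.32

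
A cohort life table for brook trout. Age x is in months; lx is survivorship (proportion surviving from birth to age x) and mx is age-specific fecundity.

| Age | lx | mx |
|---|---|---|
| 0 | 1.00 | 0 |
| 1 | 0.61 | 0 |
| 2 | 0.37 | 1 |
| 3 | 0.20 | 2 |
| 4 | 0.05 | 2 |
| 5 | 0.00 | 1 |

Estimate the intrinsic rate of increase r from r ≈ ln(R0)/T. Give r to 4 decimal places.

R0 = Σ lx·mx = 0 + 0 + 0.37 + 0.4 + 0.1 + 0 = 0.87
Σ x·lx·mx = 2.34; T = 2.34/0.87 = 2.68966…
r ≈ ln(R0)/T = ln(0.87)/2.68966… = -0.051777… → -0.0518

-0.0518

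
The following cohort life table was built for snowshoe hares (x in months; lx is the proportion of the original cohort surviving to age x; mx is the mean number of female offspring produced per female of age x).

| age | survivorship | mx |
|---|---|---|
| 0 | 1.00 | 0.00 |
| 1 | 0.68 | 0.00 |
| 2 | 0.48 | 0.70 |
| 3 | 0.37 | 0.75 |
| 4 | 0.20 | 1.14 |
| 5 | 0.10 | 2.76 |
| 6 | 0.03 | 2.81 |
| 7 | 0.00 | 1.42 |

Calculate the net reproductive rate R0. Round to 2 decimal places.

lx·mx by age: 0, 0, 0.336, 0.2775, 0.228, 0.276, 0.0843, 0
R0 = Σ lx·mx = 1.2018 → 1.20

1.20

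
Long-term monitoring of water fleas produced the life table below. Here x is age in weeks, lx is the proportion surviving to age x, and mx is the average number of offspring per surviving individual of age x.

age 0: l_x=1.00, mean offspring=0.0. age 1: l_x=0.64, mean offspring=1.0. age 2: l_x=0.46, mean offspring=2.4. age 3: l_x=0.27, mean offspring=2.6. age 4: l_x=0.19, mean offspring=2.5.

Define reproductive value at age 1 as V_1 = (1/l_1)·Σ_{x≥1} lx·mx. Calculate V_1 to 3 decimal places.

4.564

lx·mx for x ≥ 1: 0.64, 1.104, 0.702, 0.475 → sum = 2.921
V_1 = 2.921 / l_1 = 2.921 / 0.64 = 4.564063… → 4.564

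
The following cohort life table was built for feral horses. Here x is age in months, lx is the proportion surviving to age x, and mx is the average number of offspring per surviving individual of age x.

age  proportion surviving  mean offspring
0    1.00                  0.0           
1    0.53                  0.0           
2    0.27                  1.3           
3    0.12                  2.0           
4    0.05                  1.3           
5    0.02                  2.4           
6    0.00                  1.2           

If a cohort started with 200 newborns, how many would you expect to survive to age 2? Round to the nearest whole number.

Expected survivors = N0 · l_2 = 200 × 0.27 = 54 → 54

54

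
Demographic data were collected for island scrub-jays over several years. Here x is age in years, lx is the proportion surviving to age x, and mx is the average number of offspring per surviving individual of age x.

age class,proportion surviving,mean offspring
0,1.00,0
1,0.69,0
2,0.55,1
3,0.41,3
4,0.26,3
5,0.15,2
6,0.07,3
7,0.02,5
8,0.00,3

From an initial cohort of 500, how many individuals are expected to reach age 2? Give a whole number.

Expected survivors = N0 · l_2 = 500 × 0.55 = 275 → 275

275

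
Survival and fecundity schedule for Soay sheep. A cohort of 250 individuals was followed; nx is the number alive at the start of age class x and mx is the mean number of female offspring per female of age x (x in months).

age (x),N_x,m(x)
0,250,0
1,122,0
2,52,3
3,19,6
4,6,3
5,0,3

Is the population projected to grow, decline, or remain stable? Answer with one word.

growing

lx = nx/n0 = nx/250: 1, 0.488, 0.208, 0.076, 0.024, 0
R0 = Σ lx·mx = 0 + 0 + 0.624 + 0.456 + 0.072 + 0 = 1.152
R0 > 1, so the population is growing.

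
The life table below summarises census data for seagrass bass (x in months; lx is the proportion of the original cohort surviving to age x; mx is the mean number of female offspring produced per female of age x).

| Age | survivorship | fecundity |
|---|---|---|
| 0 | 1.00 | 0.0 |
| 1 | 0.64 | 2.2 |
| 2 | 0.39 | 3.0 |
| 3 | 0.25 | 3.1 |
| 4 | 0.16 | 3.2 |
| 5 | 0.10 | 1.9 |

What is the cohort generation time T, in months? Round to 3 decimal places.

lx·mx: 0, 1.408, 1.17, 0.775, 0.512, 0.19 → R0 = 4.055
x·lx·mx: 0, 1.408, 2.34, 2.325, 2.048, 0.95 → Σ = 9.071
T = 9.071 / 4.055 = 2.236991… → 2.237

2.237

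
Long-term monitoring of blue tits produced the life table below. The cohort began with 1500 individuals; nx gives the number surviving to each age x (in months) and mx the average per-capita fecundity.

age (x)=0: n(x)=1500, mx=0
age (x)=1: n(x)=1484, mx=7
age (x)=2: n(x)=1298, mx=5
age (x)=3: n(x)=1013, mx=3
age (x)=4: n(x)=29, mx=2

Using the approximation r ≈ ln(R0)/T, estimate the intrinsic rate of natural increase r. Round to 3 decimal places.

1.581

lx = nx/n0 = nx/1500: 1, 0.98933…, 0.86533…, 0.67533…, 0.01933…
R0 = Σ lx·mx = 0 + 6.92533… + 4.32667… + 2.026… + 0.03867… = 13.316667…
Σ x·lx·mx = 21.811333…; T = 21.811333…/13.316667… = 1.6379…
r ≈ ln(R0)/T = ln(13.316667…)/1.6379… = 1.5807… → 1.581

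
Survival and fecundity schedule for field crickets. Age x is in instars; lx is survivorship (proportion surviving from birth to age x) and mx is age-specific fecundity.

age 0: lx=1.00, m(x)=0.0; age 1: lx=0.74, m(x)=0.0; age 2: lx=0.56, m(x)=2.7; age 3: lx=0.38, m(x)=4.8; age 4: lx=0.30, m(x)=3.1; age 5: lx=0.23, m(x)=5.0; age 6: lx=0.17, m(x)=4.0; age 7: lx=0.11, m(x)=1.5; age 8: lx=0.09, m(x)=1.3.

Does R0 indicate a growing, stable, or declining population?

growing

R0 = Σ lx·mx = 0 + 0 + 1.512 + 1.824 + 0.93 + 1.15 + 0.68 + 0.165 + 0.117 = 6.378
R0 > 1, so the population is growing.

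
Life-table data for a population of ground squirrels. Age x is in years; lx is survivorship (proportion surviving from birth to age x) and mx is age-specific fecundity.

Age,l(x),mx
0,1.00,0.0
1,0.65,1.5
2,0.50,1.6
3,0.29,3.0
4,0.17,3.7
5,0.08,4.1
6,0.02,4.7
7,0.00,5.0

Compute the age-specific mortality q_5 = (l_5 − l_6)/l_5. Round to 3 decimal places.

0.750

q_5 = (l_5 − l_6) / l_5 = (0.08 − 0.02) / 0.08
     = 0.06 / 0.08 = 0.75 → 0.750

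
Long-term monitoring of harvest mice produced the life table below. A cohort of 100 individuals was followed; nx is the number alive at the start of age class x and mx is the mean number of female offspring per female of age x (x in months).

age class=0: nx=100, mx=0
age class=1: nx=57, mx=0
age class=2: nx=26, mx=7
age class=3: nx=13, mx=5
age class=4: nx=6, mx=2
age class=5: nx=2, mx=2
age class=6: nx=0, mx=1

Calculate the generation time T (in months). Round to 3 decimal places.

lx = nx/n0 = nx/100: 1, 0.57, 0.26, 0.13, 0.06, 0.02, 0
lx·mx: 0, 0, 1.82, 0.65, 0.12, 0.04, 0 → R0 = 2.63
x·lx·mx: 0, 0, 3.64, 1.95, 0.48, 0.2, 0 → Σ = 6.27
T = 6.27 / 2.63 = 2.38403… → 2.384

2.384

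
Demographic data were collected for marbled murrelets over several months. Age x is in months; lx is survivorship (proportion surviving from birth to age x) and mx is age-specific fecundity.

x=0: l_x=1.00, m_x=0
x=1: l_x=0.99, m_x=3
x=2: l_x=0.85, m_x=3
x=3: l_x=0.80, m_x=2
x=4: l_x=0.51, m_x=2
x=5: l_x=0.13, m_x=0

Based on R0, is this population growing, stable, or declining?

growing

R0 = Σ lx·mx = 0 + 2.97 + 2.55 + 1.6 + 1.02 + 0 = 8.14
R0 > 1, so the population is growing.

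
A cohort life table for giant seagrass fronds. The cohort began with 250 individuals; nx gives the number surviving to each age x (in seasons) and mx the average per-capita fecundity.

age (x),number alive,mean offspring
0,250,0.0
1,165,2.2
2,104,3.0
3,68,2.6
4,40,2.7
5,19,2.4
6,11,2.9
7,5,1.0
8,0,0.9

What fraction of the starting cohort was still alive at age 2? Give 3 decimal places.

l_2 = n_2/n_0 = 104/250 = 0.416 → 0.416

0.416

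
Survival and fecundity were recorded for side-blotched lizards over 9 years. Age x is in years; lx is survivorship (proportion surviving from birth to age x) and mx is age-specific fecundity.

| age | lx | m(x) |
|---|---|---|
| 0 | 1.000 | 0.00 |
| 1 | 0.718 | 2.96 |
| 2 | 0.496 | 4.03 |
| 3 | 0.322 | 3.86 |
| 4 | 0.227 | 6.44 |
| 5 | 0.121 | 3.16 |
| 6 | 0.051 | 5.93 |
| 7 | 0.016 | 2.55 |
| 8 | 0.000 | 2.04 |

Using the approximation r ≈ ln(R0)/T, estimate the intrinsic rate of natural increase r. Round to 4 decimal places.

0.7750

R0 = Σ lx·mx = 0 + 2.12528 + 1.99888 + 1.24292 + 1.46188 + 0.38236 + 0.30243 + 0.0408 + 0 = 7.55455
Σ x·lx·mx = 19.7113; T = 19.7113/7.55455 = 2.6092…
r ≈ ln(R0)/T = ln(7.55455)/2.6092… = 0.775009… → 0.7750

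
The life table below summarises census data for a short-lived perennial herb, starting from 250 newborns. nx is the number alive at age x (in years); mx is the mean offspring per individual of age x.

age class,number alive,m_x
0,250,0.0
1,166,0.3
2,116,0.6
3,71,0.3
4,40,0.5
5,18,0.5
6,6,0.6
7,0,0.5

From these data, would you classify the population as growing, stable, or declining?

declining

lx = nx/n0 = nx/250: 1, 0.664, 0.464, 0.284, 0.16, 0.072, 0.024, 0
R0 = Σ lx·mx = 0 + 0.1992 + 0.2784 + 0.0852 + 0.08 + 0.036 + 0.0144 + 0 = 0.6932
R0 < 1, so the population is declining.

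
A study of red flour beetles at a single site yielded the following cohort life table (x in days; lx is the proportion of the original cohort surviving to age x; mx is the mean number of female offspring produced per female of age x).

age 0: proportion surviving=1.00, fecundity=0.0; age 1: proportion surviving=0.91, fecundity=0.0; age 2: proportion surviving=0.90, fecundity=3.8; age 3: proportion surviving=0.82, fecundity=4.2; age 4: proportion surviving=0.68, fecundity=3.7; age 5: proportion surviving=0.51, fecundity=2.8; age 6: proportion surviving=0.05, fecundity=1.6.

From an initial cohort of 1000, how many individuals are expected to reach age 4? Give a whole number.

680

Expected survivors = N0 · l_4 = 1000 × 0.68 = 680 → 680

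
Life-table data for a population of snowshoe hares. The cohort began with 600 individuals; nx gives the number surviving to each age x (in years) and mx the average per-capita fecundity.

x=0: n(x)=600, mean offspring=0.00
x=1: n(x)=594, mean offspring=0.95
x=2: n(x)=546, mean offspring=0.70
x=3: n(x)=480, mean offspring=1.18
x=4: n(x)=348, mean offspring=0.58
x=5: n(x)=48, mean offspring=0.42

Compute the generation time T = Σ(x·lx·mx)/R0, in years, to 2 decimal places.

lx = nx/n0 = nx/600: 1, 0.99, 0.91, 0.8, 0.58, 0.08
lx·mx: 0, 0.9405, 0.637, 0.944, 0.3364, 0.0336 → R0 = 2.8915
x·lx·mx: 0, 0.9405, 1.274, 2.832, 1.3456, 0.168 → Σ = 6.5601
T = 6.5601 / 2.8915 = 2.268753… → 2.27

2.27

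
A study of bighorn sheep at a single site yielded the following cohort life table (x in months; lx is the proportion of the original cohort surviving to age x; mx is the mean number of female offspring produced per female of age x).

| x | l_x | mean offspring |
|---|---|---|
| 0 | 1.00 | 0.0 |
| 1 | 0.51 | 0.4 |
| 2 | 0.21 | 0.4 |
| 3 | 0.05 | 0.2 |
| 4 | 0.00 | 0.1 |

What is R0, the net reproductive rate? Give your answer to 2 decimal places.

0.30

lx·mx by age: 0, 0.204, 0.084, 0.01, 0
R0 = Σ lx·mx = 0.298 → 0.30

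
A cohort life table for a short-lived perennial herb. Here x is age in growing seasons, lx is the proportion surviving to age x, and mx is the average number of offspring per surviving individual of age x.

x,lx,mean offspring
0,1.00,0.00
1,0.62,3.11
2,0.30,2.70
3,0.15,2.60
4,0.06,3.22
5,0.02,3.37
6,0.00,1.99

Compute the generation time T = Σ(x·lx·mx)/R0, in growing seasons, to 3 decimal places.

lx·mx: 0, 1.9282, 0.81, 0.39, 0.1932, 0.0674, 0 → R0 = 3.3888
x·lx·mx: 0, 1.9282, 1.62, 1.17, 0.7728, 0.337, 0 → Σ = 5.828
T = 5.828 / 3.3888 = 1.719783… → 1.720

1.720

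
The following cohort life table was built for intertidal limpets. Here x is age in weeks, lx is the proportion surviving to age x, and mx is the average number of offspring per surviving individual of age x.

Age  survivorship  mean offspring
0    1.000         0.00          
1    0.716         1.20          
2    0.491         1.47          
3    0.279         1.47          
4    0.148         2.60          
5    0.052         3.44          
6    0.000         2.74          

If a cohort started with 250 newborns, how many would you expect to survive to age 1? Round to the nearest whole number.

179

Expected survivors = N0 · l_1 = 250 × 0.716 = 179 → 179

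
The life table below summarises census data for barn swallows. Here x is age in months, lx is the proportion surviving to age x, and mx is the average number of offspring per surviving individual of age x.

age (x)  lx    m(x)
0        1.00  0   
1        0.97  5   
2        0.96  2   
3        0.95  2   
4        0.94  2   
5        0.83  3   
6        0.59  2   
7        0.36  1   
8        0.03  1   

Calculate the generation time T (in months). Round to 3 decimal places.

3.025

lx·mx: 0, 4.85, 1.92, 1.9, 1.88, 2.49, 1.18, 0.36, 0.03 → R0 = 14.61
x·lx·mx: 0, 4.85, 3.84, 5.7, 7.52, 12.45, 7.08, 2.52, 0.24 → Σ = 44.2
T = 44.2 / 14.61 = 3.025325… → 3.025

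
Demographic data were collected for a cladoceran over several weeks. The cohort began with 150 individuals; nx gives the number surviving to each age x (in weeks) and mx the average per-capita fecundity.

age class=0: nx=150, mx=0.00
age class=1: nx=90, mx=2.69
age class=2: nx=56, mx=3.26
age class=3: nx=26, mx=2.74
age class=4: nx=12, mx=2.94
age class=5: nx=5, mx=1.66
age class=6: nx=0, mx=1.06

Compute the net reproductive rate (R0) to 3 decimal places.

3.597

lx = nx/n0 = nx/150: 1, 0.6, 0.37333…, 0.17333…, 0.08, 0.03333…, 0
lx·mx by age: 0, 1.614, 1.217067…, 0.474933…, 0.2352, 0.055333…, 0
R0 = Σ lx·mx = 3.596533… → 3.597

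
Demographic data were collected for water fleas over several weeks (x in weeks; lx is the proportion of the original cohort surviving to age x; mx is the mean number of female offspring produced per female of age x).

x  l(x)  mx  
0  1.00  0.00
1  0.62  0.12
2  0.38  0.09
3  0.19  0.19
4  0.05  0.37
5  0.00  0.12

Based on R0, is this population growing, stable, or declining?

R0 = Σ lx·mx = 0 + 0.0744 + 0.0342 + 0.0361 + 0.0185 + 0 = 0.1632
R0 < 1, so the population is declining.

declining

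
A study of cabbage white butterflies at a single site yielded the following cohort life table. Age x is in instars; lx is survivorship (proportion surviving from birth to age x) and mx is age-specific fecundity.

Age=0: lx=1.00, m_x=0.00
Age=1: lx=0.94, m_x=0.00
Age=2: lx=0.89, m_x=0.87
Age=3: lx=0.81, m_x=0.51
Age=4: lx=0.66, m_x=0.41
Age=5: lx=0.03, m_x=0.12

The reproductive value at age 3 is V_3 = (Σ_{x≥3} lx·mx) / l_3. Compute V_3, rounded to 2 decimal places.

0.85

lx·mx for x ≥ 3: 0.4131, 0.2706, 0.0036 → sum = 0.6873
V_3 = 0.6873 / l_3 = 0.6873 / 0.81 = 0.848519… → 0.85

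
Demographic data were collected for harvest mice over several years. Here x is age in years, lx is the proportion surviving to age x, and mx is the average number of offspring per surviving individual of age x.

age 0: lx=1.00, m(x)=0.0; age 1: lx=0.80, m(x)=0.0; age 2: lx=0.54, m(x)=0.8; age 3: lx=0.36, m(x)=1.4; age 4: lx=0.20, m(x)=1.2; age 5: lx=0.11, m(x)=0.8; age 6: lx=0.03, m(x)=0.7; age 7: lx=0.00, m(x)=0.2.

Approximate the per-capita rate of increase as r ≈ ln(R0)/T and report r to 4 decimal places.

R0 = Σ lx·mx = 0 + 0 + 0.432 + 0.504 + 0.24 + 0.088 + 0.021 + 0 = 1.285
Σ x·lx·mx = 3.902; T = 3.902/1.285 = 3.03658…
r ≈ ln(R0)/T = ln(1.285)/3.03658… = 0.082579… → 0.0826

0.0826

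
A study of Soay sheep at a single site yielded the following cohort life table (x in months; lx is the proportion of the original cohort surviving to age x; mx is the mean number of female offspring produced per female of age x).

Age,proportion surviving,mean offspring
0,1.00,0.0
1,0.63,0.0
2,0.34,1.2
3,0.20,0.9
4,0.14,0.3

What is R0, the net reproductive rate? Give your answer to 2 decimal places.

lx·mx by age: 0, 0, 0.408, 0.18, 0.042
R0 = Σ lx·mx = 0.63 → 0.63

0.63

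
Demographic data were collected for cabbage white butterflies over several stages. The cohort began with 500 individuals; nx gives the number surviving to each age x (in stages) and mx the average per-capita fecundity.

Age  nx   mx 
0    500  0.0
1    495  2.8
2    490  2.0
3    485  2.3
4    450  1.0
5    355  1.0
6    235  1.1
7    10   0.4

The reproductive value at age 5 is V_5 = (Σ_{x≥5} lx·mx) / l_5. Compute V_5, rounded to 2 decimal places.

1.74

lx = nx/n0 = nx/500: 1, 0.99, 0.98, 0.97, 0.9, 0.71, 0.47, 0.02
lx·mx for x ≥ 5: 0.71, 0.517, 0.008 → sum = 1.235
V_5 = 1.235 / l_5 = 1.235 / 0.71 = 1.739437… → 1.74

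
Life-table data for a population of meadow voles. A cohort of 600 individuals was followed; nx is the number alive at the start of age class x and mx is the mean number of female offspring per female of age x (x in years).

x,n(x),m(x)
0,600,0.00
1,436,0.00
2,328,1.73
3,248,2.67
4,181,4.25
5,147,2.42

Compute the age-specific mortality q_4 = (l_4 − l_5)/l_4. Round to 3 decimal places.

lx = nx/n0 = nx/600: 1, 0.72667…, 0.54667…, 0.41333…, 0.30167…, 0.245
q_4 = (l_4 − l_5) / l_4 = (0.301667… − 0.245) / 0.301667…
     = 0.056667… / 0.301667… = 0.187845… → 0.188

0.188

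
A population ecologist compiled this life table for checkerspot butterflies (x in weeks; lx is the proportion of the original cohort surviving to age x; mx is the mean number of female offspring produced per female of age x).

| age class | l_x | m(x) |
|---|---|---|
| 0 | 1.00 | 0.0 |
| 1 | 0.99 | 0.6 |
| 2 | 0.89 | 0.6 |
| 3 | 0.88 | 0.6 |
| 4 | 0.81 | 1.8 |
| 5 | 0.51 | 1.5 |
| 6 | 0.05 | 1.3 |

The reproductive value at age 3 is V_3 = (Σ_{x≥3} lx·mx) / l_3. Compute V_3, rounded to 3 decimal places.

lx·mx for x ≥ 3: 0.528, 1.458, 0.765, 0.065 → sum = 2.816
V_3 = 2.816 / l_3 = 2.816 / 0.88 = 3.2 → 3.200

3.200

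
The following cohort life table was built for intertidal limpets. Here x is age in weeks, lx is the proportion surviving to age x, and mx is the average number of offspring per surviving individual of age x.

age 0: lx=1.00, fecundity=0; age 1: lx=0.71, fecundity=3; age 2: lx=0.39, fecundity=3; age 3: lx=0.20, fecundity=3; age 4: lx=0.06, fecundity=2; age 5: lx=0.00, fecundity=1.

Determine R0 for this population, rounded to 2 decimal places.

4.02

lx·mx by age: 0, 2.13, 1.17, 0.6, 0.12, 0
R0 = Σ lx·mx = 4.02 → 4.02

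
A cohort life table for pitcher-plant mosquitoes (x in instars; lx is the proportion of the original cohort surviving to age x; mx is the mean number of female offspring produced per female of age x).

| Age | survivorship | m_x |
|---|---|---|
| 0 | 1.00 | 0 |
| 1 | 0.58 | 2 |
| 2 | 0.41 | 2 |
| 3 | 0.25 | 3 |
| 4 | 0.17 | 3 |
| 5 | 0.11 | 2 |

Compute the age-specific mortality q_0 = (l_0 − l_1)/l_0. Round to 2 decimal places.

q_0 = (l_0 − l_1) / l_0 = (1 − 0.58) / 1
     = 0.42 / 1 = 0.42 → 0.42

0.42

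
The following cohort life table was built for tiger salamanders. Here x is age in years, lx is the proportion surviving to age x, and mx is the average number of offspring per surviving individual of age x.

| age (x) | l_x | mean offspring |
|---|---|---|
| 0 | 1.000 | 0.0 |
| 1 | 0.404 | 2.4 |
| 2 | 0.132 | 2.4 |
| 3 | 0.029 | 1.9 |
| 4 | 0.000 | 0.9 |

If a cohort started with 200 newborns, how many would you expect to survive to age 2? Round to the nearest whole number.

26

Expected survivors = N0 · l_2 = 200 × 0.132 = 26.4 → 26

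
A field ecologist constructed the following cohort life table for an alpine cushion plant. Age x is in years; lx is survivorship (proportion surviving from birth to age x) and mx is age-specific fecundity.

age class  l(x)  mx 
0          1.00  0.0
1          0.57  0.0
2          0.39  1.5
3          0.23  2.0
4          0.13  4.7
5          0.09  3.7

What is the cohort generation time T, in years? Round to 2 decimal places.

lx·mx: 0, 0, 0.585, 0.46, 0.611, 0.333 → R0 = 1.989
x·lx·mx: 0, 0, 1.17, 1.38, 2.444, 1.665 → Σ = 6.659
T = 6.659 / 1.989 = 3.347914… → 3.35

3.35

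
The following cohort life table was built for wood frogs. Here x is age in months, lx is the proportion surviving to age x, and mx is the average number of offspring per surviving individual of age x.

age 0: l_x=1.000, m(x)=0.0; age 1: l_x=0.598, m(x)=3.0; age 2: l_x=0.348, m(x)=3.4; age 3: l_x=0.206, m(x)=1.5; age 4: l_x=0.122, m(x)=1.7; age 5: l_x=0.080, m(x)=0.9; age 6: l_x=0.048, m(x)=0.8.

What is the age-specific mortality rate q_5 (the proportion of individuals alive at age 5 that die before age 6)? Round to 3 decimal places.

0.400

q_5 = (l_5 − l_6) / l_5 = (0.08 − 0.048) / 0.08
     = 0.032 / 0.08 = 0.4 → 0.400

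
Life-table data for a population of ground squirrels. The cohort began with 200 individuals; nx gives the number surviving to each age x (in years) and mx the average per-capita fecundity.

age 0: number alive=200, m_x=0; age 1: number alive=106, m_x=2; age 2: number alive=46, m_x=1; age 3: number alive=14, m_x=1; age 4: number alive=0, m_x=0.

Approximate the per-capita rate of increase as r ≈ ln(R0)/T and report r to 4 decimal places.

lx = nx/n0 = nx/200: 1, 0.53, 0.23, 0.07, 0
R0 = Σ lx·mx = 0 + 1.06 + 0.23 + 0.07 + 0 = 1.36
Σ x·lx·mx = 1.73; T = 1.73/1.36 = 1.27206…
r ≈ ln(R0)/T = ln(1.36)/1.27206… = 0.241722… → 0.2417

0.2417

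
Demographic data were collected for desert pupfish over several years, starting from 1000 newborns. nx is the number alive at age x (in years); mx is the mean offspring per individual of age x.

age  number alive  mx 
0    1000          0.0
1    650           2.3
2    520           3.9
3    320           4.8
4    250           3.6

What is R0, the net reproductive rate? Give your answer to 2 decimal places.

5.96

lx = nx/n0 = nx/1000: 1, 0.65, 0.52, 0.32, 0.25
lx·mx by age: 0, 1.495, 2.028, 1.536, 0.9
R0 = Σ lx·mx = 5.959 → 5.96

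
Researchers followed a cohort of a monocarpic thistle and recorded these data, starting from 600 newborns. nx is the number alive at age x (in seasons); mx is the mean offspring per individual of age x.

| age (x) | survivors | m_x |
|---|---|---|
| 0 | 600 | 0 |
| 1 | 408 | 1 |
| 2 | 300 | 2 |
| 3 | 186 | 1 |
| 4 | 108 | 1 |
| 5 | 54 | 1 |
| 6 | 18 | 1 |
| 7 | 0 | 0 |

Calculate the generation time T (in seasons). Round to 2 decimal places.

2.17

lx = nx/n0 = nx/600: 1, 0.68, 0.5, 0.31, 0.18, 0.09, 0.03, 0
lx·mx: 0, 0.68, 1, 0.31, 0.18, 0.09, 0.03, 0 → R0 = 2.29
x·lx·mx: 0, 0.68, 2, 0.93, 0.72, 0.45, 0.18, 0 → Σ = 4.96
T = 4.96 / 2.29 = 2.165939… → 2.17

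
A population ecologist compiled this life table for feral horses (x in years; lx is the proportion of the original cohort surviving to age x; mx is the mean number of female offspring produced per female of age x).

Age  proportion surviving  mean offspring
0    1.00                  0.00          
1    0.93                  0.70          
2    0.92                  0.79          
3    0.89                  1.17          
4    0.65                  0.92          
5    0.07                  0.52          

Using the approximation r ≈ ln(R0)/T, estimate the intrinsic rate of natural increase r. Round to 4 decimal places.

R0 = Σ lx·mx = 0 + 0.651 + 0.7268 + 1.0413 + 0.598 + 0.0364 = 3.0535
Σ x·lx·mx = 7.8025; T = 7.8025/3.0535 = 2.55526…
r ≈ ln(R0)/T = ln(3.0535)/2.55526… = 0.436858… → 0.4369

0.4369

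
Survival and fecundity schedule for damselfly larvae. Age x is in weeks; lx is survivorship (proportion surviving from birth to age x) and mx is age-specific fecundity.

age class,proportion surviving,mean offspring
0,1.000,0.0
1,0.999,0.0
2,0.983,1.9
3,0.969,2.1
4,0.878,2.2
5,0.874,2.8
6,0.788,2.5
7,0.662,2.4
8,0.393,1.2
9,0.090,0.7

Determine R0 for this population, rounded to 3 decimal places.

lx·mx by age: 0, 0, 1.8677, 2.0349, 1.9316, 2.4472, 1.97, 1.5888, 0.4716, 0.063
R0 = Σ lx·mx = 12.3748 → 12.375

12.375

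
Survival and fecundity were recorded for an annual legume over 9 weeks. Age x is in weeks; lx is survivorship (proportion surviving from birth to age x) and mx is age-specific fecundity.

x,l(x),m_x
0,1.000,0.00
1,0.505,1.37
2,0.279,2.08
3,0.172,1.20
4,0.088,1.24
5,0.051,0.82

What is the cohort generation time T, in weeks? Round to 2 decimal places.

lx·mx: 0, 0.69185, 0.58032, 0.2064, 0.10912, 0.04182 → R0 = 1.62951
x·lx·mx: 0, 0.69185, 1.16064, 0.6192, 0.43648, 0.2091 → Σ = 3.11727
T = 3.11727 / 1.62951 = 1.913011… → 1.91

1.91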